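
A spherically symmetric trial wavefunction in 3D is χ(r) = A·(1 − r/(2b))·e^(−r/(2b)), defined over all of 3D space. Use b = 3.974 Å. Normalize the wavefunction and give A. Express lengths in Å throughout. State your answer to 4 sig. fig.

Require ∫ |χ|² 4πr² dr = 1 over the whole domain.
With χ = A·(1 − r/(2b))·e^(−r/(2b)), the integral evaluates to A²·[8·π·b^3].
Setting this equal to 1 gives A² = 1/(8·π·b^3).
Plugging in b = 3.974 yields A = 0.025179.

A ≈ 0.02518 Å^(-3/2)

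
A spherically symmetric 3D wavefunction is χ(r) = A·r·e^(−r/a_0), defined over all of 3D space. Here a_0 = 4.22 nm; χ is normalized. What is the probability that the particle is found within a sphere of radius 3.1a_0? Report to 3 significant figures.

P = ∫ |χ|² 4πr² dr over r ≤ 3.1a_0.
A² is fixed by ∫₀^∞ 4πr²|χ|² dr = 1, i.e. A² = (3·π·a_0^5)^(−1).
Let u = r/a_0; then A², 4π and the length scale all cancel, so P = ∫_{0}^{3.1} u^4·e^(-2·u) du ÷ ∫_{0}^{∞} u^4·e^(-2·u) du.
With ∫ u^4·e^(-2·u) du = -(u^4/2 + u^3 + 3·u^2/2 + 3·u/2 + 3/4)·e^(-2·u) + C, the region integral is ≈ 0.55562 and the full one is 3/4.
This evaluates to P = 0.7408.

P ≈ 0.741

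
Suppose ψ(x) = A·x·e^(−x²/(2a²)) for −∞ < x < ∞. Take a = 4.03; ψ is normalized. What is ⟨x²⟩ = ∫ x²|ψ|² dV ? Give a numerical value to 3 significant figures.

⟨x^2⟩ ≈ 24.4

⟨x²⟩ = ∫ x^2 |ψ|² dx over the full domain.
With ∫_{−∞}^{∞} x^(2m) e^(−αx²) dx = (2m−1)!!·√π / (2^m α^(m+1/2)), the ratio of the moment integral to the normalization integral gives ⟨x²⟩ = 3·a^2/2.
Putting a = 4.03 gives 24.36.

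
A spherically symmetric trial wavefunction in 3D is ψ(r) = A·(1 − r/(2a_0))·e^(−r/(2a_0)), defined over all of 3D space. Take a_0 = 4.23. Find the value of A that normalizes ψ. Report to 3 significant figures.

We need A² ∫|f|² 4πr² dr = 1, taking the integral from 0 to ∞.
In 3D with spherical symmetry the volume element is 4πr² dr.
With ψ = A·(1 − r/(2a_0))·e^(−r/(2a_0)), the integral evaluates to A²·[8·π·a_0^3].
Setting this equal to 1 gives A² = 1/(8·π·a_0^3).
Substituting a_0 = 4.23 gives A² = 0.0005257, so A = 0.02293.

A ≈ 0.0229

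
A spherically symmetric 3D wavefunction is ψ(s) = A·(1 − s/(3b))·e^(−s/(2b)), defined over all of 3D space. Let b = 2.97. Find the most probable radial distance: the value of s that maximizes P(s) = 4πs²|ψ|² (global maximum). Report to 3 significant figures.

s ≈ 2.97

Differentiate P(s) = 4πs²|ψ|² with respect to s and set to zero.
Solving yields s = b.
With b = 2.97, the most probable radial distance is 2.970.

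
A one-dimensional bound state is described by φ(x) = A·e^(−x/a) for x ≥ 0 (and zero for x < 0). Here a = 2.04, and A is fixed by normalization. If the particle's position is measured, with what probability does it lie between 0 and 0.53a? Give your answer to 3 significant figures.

P ≈ 0.654

|φ|² is the probability density, so P = ∫_{0}^{0.53a} |φ|² dx.
With A² fixed by ∫|φ|² = 1, i.e. A² = (a/2)^(−1), substitute and integrate.
In terms of u = x/a (A² and the length scale cancel between numerator and denominator), P = [∫_{0}^{0.53} e^(-2·u) du] / [∫_{0}^{∞} e^(-2·u) du].
With ∫ e^(-2·u) du = -e^(-2·u)/2 + C, the region integral is 1/2 - e^(-53/50)/2 and the full one is 1/2.
This works out to P = 0.6535.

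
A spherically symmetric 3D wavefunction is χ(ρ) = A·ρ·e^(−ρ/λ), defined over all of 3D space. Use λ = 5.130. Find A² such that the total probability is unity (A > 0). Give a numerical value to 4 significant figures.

A^2 ≈ 0.00002986

We need A² ∫|f|² 4πρ² dρ = 1, taking the integral from 0 to ∞.
In 3D with spherical symmetry the volume element is 4πρ² dρ.
Recall ∫₀^∞ ρ^m e^(−ρ/β) dρ = m!·β^(m+1), with χ = A·ρ·e^(−ρ/λ), the integral evaluates to A²·[3·π·λ^5].
Setting this equal to 1 gives A² = 1/(3·π·λ^5).
Substituting λ = 5.130 gives A² = 0.000029864, so A = 0.0054648.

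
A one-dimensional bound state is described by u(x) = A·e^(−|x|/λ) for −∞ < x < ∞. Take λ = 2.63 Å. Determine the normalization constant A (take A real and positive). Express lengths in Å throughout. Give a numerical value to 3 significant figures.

A ≈ 0.617 Å^(-1/2)

Normalization requires ∫|u|² dx = 1, integrated from −∞ to ∞.
With u = A·e^(−|x|/λ), the integral evaluates to A²·[λ].
Hence A² = 1/[λ].
Plugging in λ = 2.63 yields A = 0.6166.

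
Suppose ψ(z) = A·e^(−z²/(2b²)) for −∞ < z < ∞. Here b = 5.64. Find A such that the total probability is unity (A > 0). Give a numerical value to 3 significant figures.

A ≈ 0.316

We need A² ∫|f|² dz = 1, taking the integral from −∞ to ∞.
Differentiating ∫e^(−αz²) dz = √(π/α) under α to get the higher moments, with ψ = A·e^(−z²/(2b²)), the integral evaluates to A²·[√(π)·b].
Hence A² = 1/[√(π)·b].
Plugging in b = 5.64 yields A = 0.3163.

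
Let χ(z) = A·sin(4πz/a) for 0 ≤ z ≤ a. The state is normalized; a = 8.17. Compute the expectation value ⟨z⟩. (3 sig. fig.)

The expectation value is the |χ|²-weighted average of z: ∫ z|χ|² dz.
With ∫₀^a sin²(nπz/a) dz = a/2, the ratio of the moment integral to the normalization integral gives ⟨z⟩ = a/2.
Putting a = 8.17 gives 4.085.

⟨z⟩ ≈ 4.09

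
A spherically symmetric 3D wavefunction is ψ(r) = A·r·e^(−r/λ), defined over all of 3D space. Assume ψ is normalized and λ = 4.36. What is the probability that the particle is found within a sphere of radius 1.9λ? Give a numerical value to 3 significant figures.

With dV = 4πr²dr, the probability is ∫|ψ|² dV over r ≤ 1.9λ.
The full normalization integral is A²·[3·π·λ^5] = 1, fixing A².
Let u = r/λ; then A², 4π and the length scale all cancel, so P = ∫_{0}^{1.9} u^4·e^(-2·u) du ÷ ∫_{0}^{∞} u^4·e^(-2·u) du.
With ∫ u^4·e^(-2·u) du = -(u^4/2 + u^3 + 3·u^2/2 + 3·u/2 + 3/4)·e^(-2·u) + C, the region integral is ≈ 0.24912 and the full one is 3/4.
Taking the ratio yields P = 0.3322.

P ≈ 0.332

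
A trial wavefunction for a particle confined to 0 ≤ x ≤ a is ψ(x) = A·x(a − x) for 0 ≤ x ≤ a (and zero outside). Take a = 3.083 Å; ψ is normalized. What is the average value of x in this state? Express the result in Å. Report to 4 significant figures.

⟨x⟩ ≈ 1.542 Å

By definition ⟨x⟩ = ∫ x |ψ(x)|² dx.
Expanding the polynomial and integrating term by term, since the A² factors cancel between numerator and denominator, ⟨x⟩ = a/2.
Putting a = 3.083 gives 1.5415.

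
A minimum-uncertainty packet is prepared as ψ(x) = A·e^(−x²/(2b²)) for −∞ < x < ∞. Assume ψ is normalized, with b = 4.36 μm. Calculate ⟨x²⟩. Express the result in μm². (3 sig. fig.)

The expectation value is the |ψ|²-weighted average of x^2: ∫ x^2|ψ|² dx.
Differentiating ∫e^(−αx²) dx = √(π/α) under α to get the higher moments, the ratio of the moment integral to the normalization integral gives ⟨x²⟩ = b^2/2.
Putting b = 4.36 gives 9.505.

⟨x^2⟩ ≈ 9.50 μm^2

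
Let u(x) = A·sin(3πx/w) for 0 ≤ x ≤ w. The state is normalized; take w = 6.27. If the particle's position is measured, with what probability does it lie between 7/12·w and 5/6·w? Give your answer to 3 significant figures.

P ≈ 0.197

P = ∫_{7/12·w}^{5/6·w} |u(x)|² dx.
The normalization integral ∫|u|²dx over the whole domain equals w/2·A², and A² cancels in the ratio.
Let t = x/w; then A² and the length scale cancel, so P = ∫_{7/12}^{5/6} sin(3·π·t)^2 dt ÷ ∫_{0}^{1} sin(3·π·t)^2 dt.
With ∫ sin(3·π·t)^2 dt = t/2 - sin(6·π·t)/(12·π) + C, the region integral is 1/8 - 1/(12·π) and the full one is 1/2.
Evaluating gives P = (-2 + 3·π)/(12·π).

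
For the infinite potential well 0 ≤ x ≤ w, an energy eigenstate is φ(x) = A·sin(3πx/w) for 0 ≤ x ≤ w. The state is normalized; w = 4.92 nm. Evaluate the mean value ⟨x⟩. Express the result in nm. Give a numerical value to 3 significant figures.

⟨x⟩ ≈ 2.46 nm

The expectation value is the |φ|²-weighted average of x: ∫ x|φ|² dx.
Using sin²θ = (1 − cos 2θ)/2, evaluating both integrals, ⟨x⟩ = w/2.
Putting w = 4.92 gives 2.460.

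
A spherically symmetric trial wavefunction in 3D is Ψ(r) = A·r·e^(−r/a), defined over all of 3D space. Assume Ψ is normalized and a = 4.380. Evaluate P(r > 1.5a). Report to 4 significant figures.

P ≈ 0.8153

With dV = 4πr²dr, the probability is ∫|Ψ|² dV over r > 1.5a.
The full normalization integral is A²·[3·π·a^5] = 1, fixing A².
Let u = r/a; then A², 4π and the length scale all cancel, so P = ∫_{1.5}^{∞} u^4·e^(-2·u) du ÷ ∫_{0}^{∞} u^4·e^(-2·u) du.
Using ∫ u^4·e^(-2·u) du = -(u^4/2 + u^3 + 3·u^2/2 + 3·u/2 + 3/4)·e^(-2·u), the numerator is 393·e^(-3)/32 and the denominator is 3/4.
Taking the ratio yields P = 0.81526.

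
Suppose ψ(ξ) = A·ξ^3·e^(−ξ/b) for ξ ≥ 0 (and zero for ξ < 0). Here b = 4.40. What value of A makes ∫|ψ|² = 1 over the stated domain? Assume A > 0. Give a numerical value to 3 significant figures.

A ≈ 0.00236

Normalization requires ∫|ψ|² dξ = 1, integrated from 0 to ∞.
Recall ∫₀^∞ ξ^m e^(−ξ/β) dξ = m!·β^(m+1), the integral (without the A² prefactor) comes out to 45·b^7/8.
Substituting b = 4.40 gives A² = 0.000005568, so A = 0.002360.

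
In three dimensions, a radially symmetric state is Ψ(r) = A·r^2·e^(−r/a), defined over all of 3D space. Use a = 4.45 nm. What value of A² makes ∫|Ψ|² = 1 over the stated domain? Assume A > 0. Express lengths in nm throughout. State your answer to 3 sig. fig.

The normalization condition is ∫|Ψ|² 4πr² dr = 1 from 0 to ∞.
In 3D with spherical symmetry the volume element is 4πr² dr.
Recall ∫₀^∞ r^m e^(−r/β) dr = m!·β^(m+1), with Ψ = A·r^2·e^(−r/a), the integral evaluates to A²·[45·π·a^7/2].
Setting this equal to 1 gives A² = 1/(45·π·a^7/2).
With a = 4.45: A² = 4.094E-7 and A = 0.0006398.

A^2 ≈ 4.09E-7 nm^(-7)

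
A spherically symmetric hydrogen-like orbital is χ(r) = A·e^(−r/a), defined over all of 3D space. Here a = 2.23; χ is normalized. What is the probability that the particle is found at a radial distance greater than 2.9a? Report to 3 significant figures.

P = ∫ |χ|² 4πr² dr over r > 2.9a.
Normalization gives A² = 1/(π·a^3).
Substituting u = r/a, A², 4π and the length scale all cancel in the ratio: P = ∫_{2.9}^{∞} u^2·e^(-2·u) du / ∫_{0}^{∞} u^2·e^(-2·u) du.
With ∫ u^2·e^(-2·u) du = -(2·u^2 + 2·u + 1)·e^(-2·u)/4 + C, the region integral is 1181·e^(-29/5)/200 and the full one is 1/4.
The region integral divided by the full integral gives P = 0.07151.

P ≈ 0.0715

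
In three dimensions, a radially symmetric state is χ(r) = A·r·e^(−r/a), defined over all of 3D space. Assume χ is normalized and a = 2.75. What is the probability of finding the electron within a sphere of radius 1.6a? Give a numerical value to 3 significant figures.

P ≈ 0.219

P = ∫ |χ|² 4πr² dr over r ≤ 1.6a.
Normalization gives A² = 1/(3·π·a^5).
Substituting u = r/a, A², 4π and the length scale all cancel in the ratio: P = ∫_{0}^{1.6} u^4·e^(-2·u) du / ∫_{0}^{∞} u^4·e^(-2·u) du.
With ∫ u^4·e^(-2·u) du = -(u^4/2 + u^3 + 3·u^2/2 + 3·u/2 + 3/4)·e^(-2·u) + C, the region integral is ≈ 0.16454 and the full one is 3/4.
The region integral divided by the full integral gives P = 0.2194.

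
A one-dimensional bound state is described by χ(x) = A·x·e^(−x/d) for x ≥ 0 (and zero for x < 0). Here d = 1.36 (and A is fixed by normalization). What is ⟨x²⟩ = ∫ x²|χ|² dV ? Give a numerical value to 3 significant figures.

⟨x^2⟩ ≈ 5.55

By definition ⟨x²⟩ = ∫ x^2 |χ(x)|² dx.
With ∫₀^∞ x^4 e^(−αx) dx = 4!/α^5, the ratio of the moment integral to the normalization integral gives ⟨x²⟩ = 3·d^2.
Putting d = 1.36 gives 5.549.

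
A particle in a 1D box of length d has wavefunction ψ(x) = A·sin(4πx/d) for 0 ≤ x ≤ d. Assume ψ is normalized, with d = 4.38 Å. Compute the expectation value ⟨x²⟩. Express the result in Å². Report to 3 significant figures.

⟨x^2⟩ ≈ 6.33 Å^2

⟨x²⟩ = ∫ x^2 |ψ|² dx over the full domain.
Evaluating both integrals, ⟨x²⟩ = -d^2/(32·π^2) + d^2/3.
Putting d = 4.38 gives 6.334.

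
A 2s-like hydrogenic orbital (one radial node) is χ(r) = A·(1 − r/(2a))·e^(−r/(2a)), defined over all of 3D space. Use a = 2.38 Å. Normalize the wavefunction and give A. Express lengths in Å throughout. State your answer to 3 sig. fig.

A ≈ 0.0543 Å^(-3/2)

Require ∫ |χ|² 4πr² dr = 1 over the whole domain.
Using ∫₀^∞ rⁿ e^(−αr) dr = n!/αⁿ⁺¹, the integral (without the A² prefactor) comes out to 8·π·a^3.
Setting this equal to 1 gives A² = 1/(8·π·a^3).
With a = 2.38: A² = 0.002951 and A = 0.05433.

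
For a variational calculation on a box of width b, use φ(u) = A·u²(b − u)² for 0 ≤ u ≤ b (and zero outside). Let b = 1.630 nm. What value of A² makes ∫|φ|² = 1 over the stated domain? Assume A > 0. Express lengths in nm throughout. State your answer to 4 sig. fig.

Require ∫ |φ|² du = 1 over the whole domain.
Expanding the polynomial and integrating term by term, ∫|φ|² du = A²·(b^9/630).
Setting this equal to 1 gives A² = 1/(b^9/630).
Plugging in b = 1.630 yields A = 2.7850.

A^2 ≈ 7.756 nm^(-9)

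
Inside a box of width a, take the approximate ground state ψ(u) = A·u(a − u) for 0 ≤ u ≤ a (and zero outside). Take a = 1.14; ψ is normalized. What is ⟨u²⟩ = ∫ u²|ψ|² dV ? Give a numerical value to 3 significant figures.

By definition ⟨u²⟩ = ∫ u^2 |ψ(u)|² du.
Evaluating both integrals, ⟨u²⟩ = 2·a^2/7.
With a = 1.14, ⟨u^2⟩ = 0.3713.

⟨u^2⟩ ≈ 0.371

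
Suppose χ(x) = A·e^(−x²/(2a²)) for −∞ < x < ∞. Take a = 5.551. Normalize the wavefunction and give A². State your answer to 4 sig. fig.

A^2 ≈ 0.1016

Normalization requires ∫|χ|² dx = 1, integrated from −∞ to ∞.
Using the Gaussian integral ∫_{−∞}^{∞} e^(−αx²) dx = √(π/α), with χ = A·e^(−x²/(2a²)), the integral evaluates to A²·[√(π)·a].
Setting this equal to 1 gives A² = 1/(√(π)·a).
Substituting a = 5.551 gives A² = 0.10164, so A = 0.31881.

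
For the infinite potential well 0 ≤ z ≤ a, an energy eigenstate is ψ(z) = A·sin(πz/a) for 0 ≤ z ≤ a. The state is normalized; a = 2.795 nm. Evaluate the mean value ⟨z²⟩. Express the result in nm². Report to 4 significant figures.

⟨z^2⟩ ≈ 2.208 nm^2

By definition ⟨z²⟩ = ∫ z^2 |ψ(z)|² dz.
Using sin²θ = (1 − cos 2θ)/2, since the A² factors cancel between numerator and denominator, ⟨z²⟩ = -a^2/(2·π^2) + a^2/3.
With a = 2.795, ⟨z^2⟩ = 2.2082.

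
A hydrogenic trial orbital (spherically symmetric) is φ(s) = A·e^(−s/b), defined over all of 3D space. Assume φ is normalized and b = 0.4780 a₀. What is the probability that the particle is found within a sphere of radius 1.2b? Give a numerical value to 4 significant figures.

Integrate the radial probability density 4πs²|φ|² over s ≤ 1.2b.
A² is fixed by ∫₀^∞ 4πs²|φ|² ds = 1, i.e. A² = (π·b^3)^(−1).
In terms of u = s/b (A², 4π and the length scale all cancel between numerator and denominator), P = [∫_{0}^{1.2} u^2·e^(-2·u) du] / [∫_{0}^{∞} u^2·e^(-2·u) du].
Using ∫ u^2·e^(-2·u) du = -(2·u^2 + 2·u + 1)·e^(-2·u)/4, the numerator is 1/4 - 157·e^(-12/5)/100 and the denominator is 1/4.
The region integral divided by the full integral gives P = 0.43029.

P ≈ 0.4303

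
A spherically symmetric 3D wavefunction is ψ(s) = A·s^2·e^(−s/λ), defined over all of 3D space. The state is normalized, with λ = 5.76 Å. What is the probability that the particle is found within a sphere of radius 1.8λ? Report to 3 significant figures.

P = ∫ |ψ|² 4πs² ds over s ≤ 1.8λ.
A² is fixed by ∫₀^∞ 4πs²|ψ|² ds = 1, i.e. A² = (45·π·λ^7/2)^(−1).
Let u = s/λ; then A², 4π and the length scale all cancel, so P = ∫_{0}^{1.8} u^6·e^(-2·u) du ÷ ∫_{0}^{∞} u^6·e^(-2·u) du.
An antiderivative of u^6·e^(-2·u) is -(4·u^6 + 12·u^5 + 30·u^4 + 60·u^3 + 90·u^2 + 90·u + 45)·e^(-2·u)/8; evaluating from 0 to 1.8 gives ≈ 0.41216, while the full integral is 45/8.
Taking the ratio yields P = 0.07327.

P ≈ 0.0733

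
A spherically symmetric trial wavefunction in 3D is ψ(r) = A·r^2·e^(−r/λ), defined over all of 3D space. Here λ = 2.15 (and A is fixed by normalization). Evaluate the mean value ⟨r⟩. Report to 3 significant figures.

⟨r⟩ = ∫ r |ψ|² 4πr² dr over the full domain.
The ratio of the moment integral to the normalization integral gives ⟨r⟩ = 7·λ/2.
With λ = 2.15, ⟨r⟩ = 7.525.

⟨r⟩ ≈ 7.53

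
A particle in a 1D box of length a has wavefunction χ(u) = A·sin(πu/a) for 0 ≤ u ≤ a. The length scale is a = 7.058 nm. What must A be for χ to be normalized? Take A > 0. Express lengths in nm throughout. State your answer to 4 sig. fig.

We need A² ∫|f|² du = 1, taking the integral from 0 to a.
With ∫₀^a sin²(nπu/a) du = a/2, the integral (without the A² prefactor) comes out to a/2.
So A² = (a/2)^(−1).
With a = 7.058: A² = 0.28337 and A = 0.53232.

A ≈ 0.5323 nm^(-1/2)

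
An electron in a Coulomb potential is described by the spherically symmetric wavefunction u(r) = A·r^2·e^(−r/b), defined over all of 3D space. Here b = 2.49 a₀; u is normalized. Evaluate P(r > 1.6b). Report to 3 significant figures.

P ≈ 0.955

P = ∫ |u|² 4πr² dr over r > 1.6b.
A² is fixed by ∫₀^∞ 4πr²|u|² dr = 1, i.e. A² = (45·π·b^7/2)^(−1).
In terms of t = r/b (A², 4π and the length scale all cancel between numerator and denominator), P = [∫_{1.6}^{∞} t^6·e^(-2·t) dt] / [∫_{0}^{∞} t^6·e^(-2·t) dt].
Using ∫ t^6·e^(-2·t) dt = -(4·t^6 + 12·t^5 + 30·t^4 + 60·t^3 + 90·t^2 + 90·t + 45)·e^(-2·t)/8, the numerator is ≈ 5.3740 and the denominator is 45/8.
Taking the ratio yields P = 0.9554.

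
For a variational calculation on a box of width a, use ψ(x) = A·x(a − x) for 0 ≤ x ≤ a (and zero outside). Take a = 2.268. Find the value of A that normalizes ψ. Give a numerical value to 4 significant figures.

A ≈ 0.7071

We need A² ∫|f|² dx = 1, taking the integral from 0 to a.
Expanding the polynomial and integrating term by term, the integral (without the A² prefactor) comes out to a^5/30.
So A² = (a^5/30)^(−1).
Substituting a = 2.268 gives A² = 0.49993, so A = 0.70705.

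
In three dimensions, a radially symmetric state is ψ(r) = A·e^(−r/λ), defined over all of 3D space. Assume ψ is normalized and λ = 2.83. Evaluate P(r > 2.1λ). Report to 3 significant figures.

With dV = 4πr²dr, the probability is ∫|ψ|² dV over r > 2.1λ.
A² is fixed by ∫₀^∞ 4πr²|ψ|² dr = 1, i.e. A² = (π·λ^3)^(−1).
Substituting u = r/λ, A², 4π and the length scale all cancel in the ratio: P = ∫_{2.1}^{∞} u^2·e^(-2·u) du / ∫_{0}^{∞} u^2·e^(-2·u) du.
An antiderivative of u^2·e^(-2·u) is -(2·u^2 + 2·u + 1)·e^(-2·u)/4; evaluating from 2.1 to ∞ gives 701·e^(-21/5)/200, while the full integral is 1/4.
The region integral divided by the full integral gives P = 0.2102.

P ≈ 0.210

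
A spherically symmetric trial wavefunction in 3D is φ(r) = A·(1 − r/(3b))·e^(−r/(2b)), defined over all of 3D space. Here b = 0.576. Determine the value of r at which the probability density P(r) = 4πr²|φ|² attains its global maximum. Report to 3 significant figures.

r ≈ 0.576

The maximum of P(r) = 4πr²|φ|² occurs where its derivative vanishes.
Solving yields r = b.
With b = 0.576, the most probable radial distance is 0.5760.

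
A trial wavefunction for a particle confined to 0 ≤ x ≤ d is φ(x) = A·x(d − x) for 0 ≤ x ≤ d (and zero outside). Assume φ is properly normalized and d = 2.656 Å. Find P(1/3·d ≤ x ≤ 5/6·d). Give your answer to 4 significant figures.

P = ∫_{1/3·d}^{5/6·d} |φ(x)|² dx.
The normalization integral ∫|φ|²dx over the whole domain equals d^5/30·A², and A² cancels in the ratio.
Substituting u = x/d, A² and the length scale cancel in the ratio: P = ∫_{1/3}^{5/6} u^2·(1 - u)^2 du / ∫_{0}^{1} u^2·(1 - u)^2 du.
Using ∫ u^2·(1 - u)^2 du = u^3·(6·u^2 - 15·u + 10)/30, the numerator is 163/6480 and the denominator is 1/30.
This works out to P = 163/216.

P ≈ 0.7546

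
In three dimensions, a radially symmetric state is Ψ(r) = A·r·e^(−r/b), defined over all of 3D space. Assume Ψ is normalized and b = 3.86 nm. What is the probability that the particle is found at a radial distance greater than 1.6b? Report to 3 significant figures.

With dV = 4πr²dr, the probability is ∫|Ψ|² dV over r > 1.6b.
Normalization gives A² = 1/(3·π·b^5).
In terms of u = r/b (A², 4π and the length scale all cancel between numerator and denominator), P = [∫_{1.6}^{∞} u^4·e^(-2·u) du] / [∫_{0}^{∞} u^4·e^(-2·u) du].
An antiderivative of u^4·e^(-2·u) is -(u^4/2 + u^3 + 3·u^2/2 + 3·u/2 + 3/4)·e^(-2·u); evaluating from 1.6 to ∞ gives ≈ 0.58546, while the full integral is 3/4.
Taking the ratio yields P = 0.7806.

P ≈ 0.781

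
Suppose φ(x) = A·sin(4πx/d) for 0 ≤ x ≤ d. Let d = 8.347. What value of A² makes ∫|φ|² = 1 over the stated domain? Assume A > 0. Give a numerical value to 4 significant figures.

A^2 ≈ 0.2396

We need A² ∫|f|² dx = 1, taking the integral from 0 to d.
With ∫₀^d sin²(nπx/d) dx = d/2, carrying out the integral gives A² · d/2.
Hence A² = 1/[d/2].
Substituting d = 8.347 gives A² = 0.23961, so A = 0.48950.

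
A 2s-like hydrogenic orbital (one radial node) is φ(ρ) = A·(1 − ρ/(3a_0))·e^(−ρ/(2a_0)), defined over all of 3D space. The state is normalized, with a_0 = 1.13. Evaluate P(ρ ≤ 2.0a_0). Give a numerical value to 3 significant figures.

Integrate the radial probability density 4πρ²|φ|² over ρ ≤ 2.0a_0.
Normalization gives A² = 1/(8·π·a_0^3/3).
Let u = ρ/a_0; then A², 4π and the length scale all cancel, so P = ∫_{0}^{2.0} u^2·(1 - u/3)^2·e^(-u) du ÷ ∫_{0}^{∞} u^2·(1 - u/3)^2·e^(-u) du.
With ∫ u^2·(1 - u/3)^2·e^(-u) du = (-u^4 + 2·u^3 - 3·u^2 - 6·u - 6)·e^(-u)/9 + C, the region integral is 2/3 - 10·e^(-2)/3 and the full one is 2/3.
This evaluates to P = 0.3233.

P ≈ 0.323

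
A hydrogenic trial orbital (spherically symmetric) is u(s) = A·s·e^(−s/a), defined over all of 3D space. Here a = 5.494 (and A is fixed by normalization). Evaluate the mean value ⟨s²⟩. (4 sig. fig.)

By definition ⟨s²⟩ = ∫ s^2 |u(s)|² 4πs² ds.
The ratio of the moment integral to the normalization integral gives ⟨s²⟩ = 15·a^2/2.
Putting a = 5.494 gives 226.38.

⟨s^2⟩ ≈ 226.4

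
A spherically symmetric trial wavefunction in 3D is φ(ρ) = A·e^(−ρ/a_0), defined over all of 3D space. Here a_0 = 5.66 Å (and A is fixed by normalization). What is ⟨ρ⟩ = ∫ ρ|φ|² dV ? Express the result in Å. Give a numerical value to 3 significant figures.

The expectation value is the |φ|²-weighted average of ρ: ∫ ρ|φ|² 4πρ² dρ.
Using ∫₀^∞ ρⁿ e^(−αρ) dρ = n!/αⁿ⁺¹, evaluating both integrals, ⟨ρ⟩ = 3·a_0/2.
With a_0 = 5.66, ⟨ρ⟩ = 8.490.

⟨ρ⟩ ≈ 8.49 Å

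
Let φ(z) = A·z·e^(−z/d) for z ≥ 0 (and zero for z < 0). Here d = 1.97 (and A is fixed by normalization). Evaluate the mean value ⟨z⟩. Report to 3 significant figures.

⟨z⟩ ≈ 2.96

By definition ⟨z⟩ = ∫ z |φ(z)|² dz.
Recall ∫₀^∞ z^m e^(−z/β) dz = m!·β^(m+1), the ratio of the moment integral to the normalization integral gives ⟨z⟩ = 3·d/2.
Putting d = 1.97 gives 2.955.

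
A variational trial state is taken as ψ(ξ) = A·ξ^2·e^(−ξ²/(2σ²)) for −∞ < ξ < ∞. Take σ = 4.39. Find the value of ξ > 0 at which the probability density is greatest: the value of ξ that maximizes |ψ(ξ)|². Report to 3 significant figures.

ξ ≈ 6.21

The maximum of |ψ(ξ)|² occurs where its derivative vanishes.
Solving yields ξ = √(2)·σ.
With σ = 4.39, the value of ξ > 0 at which the probability density is greatest is 6.208.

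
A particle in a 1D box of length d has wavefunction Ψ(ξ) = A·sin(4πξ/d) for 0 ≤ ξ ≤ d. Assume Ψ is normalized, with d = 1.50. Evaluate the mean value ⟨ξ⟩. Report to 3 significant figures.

⟨ξ⟩ ≈ 0.750

The expectation value is the |Ψ|²-weighted average of ξ: ∫ ξ|Ψ|² dξ.
Since the A² factors cancel between numerator and denominator, ⟨ξ⟩ = d/2.
Putting d = 1.50 gives 0.7500.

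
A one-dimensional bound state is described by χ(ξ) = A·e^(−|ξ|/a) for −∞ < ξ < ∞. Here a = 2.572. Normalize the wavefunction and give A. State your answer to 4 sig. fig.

A ≈ 0.6235

Normalization requires ∫|χ|² dξ = 1, integrated from −∞ to ∞.
Recall ∫₀^∞ ξ^m e^(−ξ/β) dξ = m!·β^(m+1), the integral (without the A² prefactor) comes out to a.
Hence A² = 1/[a].
With a = 2.572: A² = 0.38880 and A = 0.62354.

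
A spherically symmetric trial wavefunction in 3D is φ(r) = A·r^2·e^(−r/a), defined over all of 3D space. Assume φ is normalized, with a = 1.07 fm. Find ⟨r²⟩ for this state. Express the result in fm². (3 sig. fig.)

The expectation value is the |φ|²-weighted average of r^2: ∫ r^2|φ|² 4πr² dr.
The ratio of the moment integral to the normalization integral gives ⟨r²⟩ = 14·a^2.
With a = 1.07, ⟨r^2⟩ = 16.03.

⟨r^2⟩ ≈ 16.0 fm^2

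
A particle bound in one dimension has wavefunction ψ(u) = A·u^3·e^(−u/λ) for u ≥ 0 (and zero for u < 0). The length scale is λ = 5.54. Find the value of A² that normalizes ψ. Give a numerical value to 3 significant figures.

Normalization requires ∫|ψ|² du = 1, integrated from 0 to ∞.
The integral (without the A² prefactor) comes out to 45·λ^7/8.
Hence A² = 1/[45·λ^7/8].
Substituting λ = 5.54 gives A² = 0.000001110, so A = 0.001054.

A^2 ≈ 0.00000111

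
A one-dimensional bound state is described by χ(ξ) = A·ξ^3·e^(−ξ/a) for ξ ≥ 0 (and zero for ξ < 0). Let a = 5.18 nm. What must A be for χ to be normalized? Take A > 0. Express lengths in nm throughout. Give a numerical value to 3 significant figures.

Normalization requires ∫|χ|² dξ = 1, integrated from 0 to ∞.
Recall ∫₀^∞ ξ^m e^(−ξ/β) dξ = m!·β^(m+1), ∫|χ|² dξ = A²·(45·a^7/8).
Plugging in a = 5.18 yields A = 0.001333.

A ≈ 0.00133 nm^(-7/2)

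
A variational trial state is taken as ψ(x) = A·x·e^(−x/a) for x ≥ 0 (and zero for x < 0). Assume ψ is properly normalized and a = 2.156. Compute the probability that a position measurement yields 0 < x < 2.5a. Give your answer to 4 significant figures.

The probability is P = ∫ |ψ|² dx over [0, 2.5a].
With A² fixed by ∫|ψ|² = 1, i.e. A² = (a^3/4)^(−1), substitute and integrate.
Let u = x/a; then A² and the length scale cancel, so P = ∫_{0}^{2.5} u^2·e^(-2·u) du ÷ ∫_{0}^{∞} u^2·e^(-2·u) du.
Using ∫ u^2·e^(-2·u) du = -(2·u^2 + 2·u + 1)·e^(-2·u)/4, the numerator is 1/4 - 37·e^(-5)/8 and the denominator is 1/4.
This works out to P = 0.87535.

P ≈ 0.8753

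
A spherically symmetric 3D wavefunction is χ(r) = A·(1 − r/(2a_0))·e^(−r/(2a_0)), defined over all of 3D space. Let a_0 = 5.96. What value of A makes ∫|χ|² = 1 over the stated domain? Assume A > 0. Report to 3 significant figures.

A ≈ 0.0137

Require ∫ |χ|² 4πr² dr = 1 over the whole domain.
The angular integral contributes 4π, leaving ∫₀^∞ r²|χ|² dr.
Using ∫₀^∞ rⁿ e^(−αr) dr = n!/αⁿ⁺¹, with χ = A·(1 − r/(2a_0))·e^(−r/(2a_0)), the integral evaluates to A²·[8·π·a_0^3].
So A² = (8·π·a_0^3)^(−1).
Plugging in a_0 = 5.96 yields A = 0.01371.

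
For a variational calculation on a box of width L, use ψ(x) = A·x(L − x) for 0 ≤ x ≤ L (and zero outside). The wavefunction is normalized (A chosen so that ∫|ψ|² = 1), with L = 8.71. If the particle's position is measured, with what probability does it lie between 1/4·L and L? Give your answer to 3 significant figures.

|ψ|² is the probability density, so P = ∫_{1/4·L}^{L} |ψ|² dx.
The normalization integral ∫|ψ|²dx over the whole domain equals L^5/30·A², and A² cancels in the ratio.
In terms of u = x/L (A² and the length scale cancel between numerator and denominator), P = [∫_{1/4}^{1} u^2·(1 - u)^2 du] / [∫_{0}^{1} u^2·(1 - u)^2 du].
Using ∫ u^2·(1 - u)^2 du = u^3·(6·u^2 - 15·u + 10)/30, the numerator is 153/5120 and the denominator is 1/30.
The result is P = 459/512.

P ≈ 0.896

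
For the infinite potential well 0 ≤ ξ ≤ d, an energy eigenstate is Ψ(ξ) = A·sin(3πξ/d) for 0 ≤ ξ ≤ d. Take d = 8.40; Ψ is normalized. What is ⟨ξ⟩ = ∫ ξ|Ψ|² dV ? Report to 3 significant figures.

By definition ⟨ξ⟩ = ∫ ξ |Ψ(ξ)|² dξ.
Since the A² factors cancel between numerator and denominator, ⟨ξ⟩ = d/2.
With d = 8.40, ⟨ξ⟩ = 4.200.

⟨ξ⟩ ≈ 4.20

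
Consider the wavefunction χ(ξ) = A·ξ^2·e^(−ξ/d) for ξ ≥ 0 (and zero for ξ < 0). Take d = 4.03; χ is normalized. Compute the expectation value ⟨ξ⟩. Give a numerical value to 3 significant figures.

The expectation value is the |χ|²-weighted average of ξ: ∫ ξ|χ|² dξ.
Using ∫₀^∞ ξⁿ e^(−αξ) dξ = n!/αⁿ⁺¹, the ratio of the moment integral to the normalization integral gives ⟨ξ⟩ = 5·d/2.
With d = 4.03, ⟨ξ⟩ = 10.08.

⟨ξ⟩ ≈ 10.1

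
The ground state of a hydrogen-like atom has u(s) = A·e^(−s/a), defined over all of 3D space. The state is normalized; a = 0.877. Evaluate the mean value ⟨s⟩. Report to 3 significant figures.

The expectation value is the |u|²-weighted average of s: ∫ s|u|² 4πs² ds.
Evaluating both integrals, ⟨s⟩ = 3·a/2.
Putting a = 0.877 gives 1.316.

⟨s⟩ ≈ 1.32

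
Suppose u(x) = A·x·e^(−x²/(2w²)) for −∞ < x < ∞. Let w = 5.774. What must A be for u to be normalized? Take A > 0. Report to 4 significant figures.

A ≈ 0.07656

Require ∫ |u|² dx = 1 over the whole domain.
Differentiating ∫e^(−αx²) dx = √(π/α) under α to get the higher moments, the integral (without the A² prefactor) comes out to √(π)·w^3/2.
With w = 5.774: A² = 0.0058617 and A = 0.076562.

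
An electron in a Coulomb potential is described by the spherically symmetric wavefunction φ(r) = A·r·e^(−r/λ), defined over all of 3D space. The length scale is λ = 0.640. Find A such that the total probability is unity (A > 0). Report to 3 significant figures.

A ≈ 0.994

Normalization requires ∫|φ|² 4πr² dr = 1, integrated from 0 to ∞.
The angular integral contributes 4π, leaving ∫₀^∞ r²|φ|² dr.
With ∫₀^∞ r^4 e^(−αr) dr = 4!/α^5, ∫|φ|² 4πr² dr = A²·(3·π·λ^5).
So A² = (3·π·λ^5)^(−1).
Substituting λ = 0.640 gives A² = 0.9882, so A = 0.9941.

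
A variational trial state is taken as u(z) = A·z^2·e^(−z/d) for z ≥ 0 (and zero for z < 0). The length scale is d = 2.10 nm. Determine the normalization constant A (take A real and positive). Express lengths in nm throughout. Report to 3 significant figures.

Require ∫ |u|² dz = 1 over the whole domain.
Using ∫₀^∞ zⁿ e^(−αz) dz = n!/αⁿ⁺¹, the integral (without the A² prefactor) comes out to 3·d^5/4.
Setting this equal to 1 gives A² = 1/(3·d^5/4).
With d = 2.10: A² = 0.03265 and A = 0.1807.

A ≈ 0.181 nm^(-5/2)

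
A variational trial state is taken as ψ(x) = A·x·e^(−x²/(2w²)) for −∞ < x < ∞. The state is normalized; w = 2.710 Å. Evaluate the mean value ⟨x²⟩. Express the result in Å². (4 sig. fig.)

⟨x^2⟩ ≈ 11.02 Å^2

By definition ⟨x²⟩ = ∫ x^2 |ψ(x)|² dx.
Differentiating ∫e^(−αx²) dx = √(π/α) under α to get the higher moments, since the A² factors cancel between numerator and denominator, ⟨x²⟩ = 3·w^2/2.
With w = 2.710, ⟨x^2⟩ = 11.016.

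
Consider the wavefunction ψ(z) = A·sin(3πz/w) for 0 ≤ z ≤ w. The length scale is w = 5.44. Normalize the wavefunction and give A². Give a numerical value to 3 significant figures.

A^2 ≈ 0.368

The normalization condition is ∫|ψ|² dz = 1 from 0 to w.
Using sin²θ = (1 − cos 2θ)/2, ∫|ψ|² dz = A²·(w/2).
Setting this equal to 1 gives A² = 1/(w/2).
With w = 5.44: A² = 0.3676 and A = 0.6063.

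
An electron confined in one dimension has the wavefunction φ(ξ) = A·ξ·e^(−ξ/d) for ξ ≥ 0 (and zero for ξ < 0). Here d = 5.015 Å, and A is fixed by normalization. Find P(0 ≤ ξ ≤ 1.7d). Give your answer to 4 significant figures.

P ≈ 0.6603

P = ∫_{0}^{1.7d} |φ(ξ)|² dξ.
Since A² = 1/(d^3/4), this is the region integral divided by the full normalization integral.
In terms of u = ξ/d (A² and the length scale cancel between numerator and denominator), P = [∫_{0}^{1.7} u^2·e^(-2·u) du] / [∫_{0}^{∞} u^2·e^(-2·u) du].
An antiderivative of u^2·e^(-2·u) is -(2·u^2 + 2·u + 1)·e^(-2·u)/4; evaluating from 0 to 1.7 gives 1/4 - 509·e^(-17/5)/200, while the full integral is 1/4.
This works out to P = 0.66026.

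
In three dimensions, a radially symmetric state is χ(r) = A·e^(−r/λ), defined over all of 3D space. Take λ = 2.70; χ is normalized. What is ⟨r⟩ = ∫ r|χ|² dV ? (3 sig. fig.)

⟨r⟩ ≈ 4.05

⟨r⟩ = ∫ r |χ|² 4πr² dr over the full domain.
With ∫₀^∞ r^3 e^(−αr) dr = 3!/α^4, since the A² factors cancel between numerator and denominator, ⟨r⟩ = 3·λ/2.
Putting λ = 2.70 gives 4.050.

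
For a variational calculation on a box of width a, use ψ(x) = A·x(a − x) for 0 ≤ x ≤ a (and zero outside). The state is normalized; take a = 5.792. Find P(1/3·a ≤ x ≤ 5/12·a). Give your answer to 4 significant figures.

The probability is P = ∫ |ψ|² dx over [1/3·a, 5/12·a].
With A² fixed by ∫|ψ|² = 1, i.e. A² = (a^5/30)^(−1), substitute and integrate.
Let u = x/a; then A² and the length scale cancel, so P = ∫_{1/3}^{5/12} u^2·(1 - u)^2 du ÷ ∫_{0}^{1} u^2·(1 - u)^2 du.
Using ∫ u^2·(1 - u)^2 du = u^3·(6·u^2 - 15·u + 10)/30, the numerator is ≈ 0.00455810 and the denominator is 1/30.
Taking the ratio, P = 0.13674.

P ≈ 0.1367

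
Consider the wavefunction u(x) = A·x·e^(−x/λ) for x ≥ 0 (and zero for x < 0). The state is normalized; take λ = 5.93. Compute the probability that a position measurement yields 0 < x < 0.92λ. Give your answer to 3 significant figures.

P ≈ 0.280

The probability is P = ∫ |u|² dx over [0, 0.92λ].
Since A² = 1/(λ^3/4), this is the region integral divided by the full normalization integral.
In terms of t = x/λ (A² and the length scale cancel between numerator and denominator), P = [∫_{0}^{0.92} t^2·e^(-2·t) dt] / [∫_{0}^{∞} t^2·e^(-2·t) dt].
An antiderivative of t^2·e^(-2·t) is -(2·t^2 + 2·t + 1)·e^(-2·t)/4; evaluating from 0 to 0.92 gives 1/4 - 2833·e^(-46/25)/2500, while the full integral is 1/4.
This works out to P = 0.2801.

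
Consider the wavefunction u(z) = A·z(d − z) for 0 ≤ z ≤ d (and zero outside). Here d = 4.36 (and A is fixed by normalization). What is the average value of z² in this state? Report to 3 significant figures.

⟨z^2⟩ ≈ 5.43

By definition ⟨z²⟩ = ∫ z^2 |u(z)|² dz.
Since the A² factors cancel between numerator and denominator, ⟨z²⟩ = 2·d^2/7.
Putting d = 4.36 gives 5.431.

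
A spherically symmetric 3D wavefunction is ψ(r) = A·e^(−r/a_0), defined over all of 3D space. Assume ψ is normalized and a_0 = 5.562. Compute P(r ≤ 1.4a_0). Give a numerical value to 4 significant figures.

With dV = 4πr²dr, the probability is ∫|ψ|² dV over r ≤ 1.4a_0.
A² is fixed by ∫₀^∞ 4πr²|ψ|² dr = 1, i.e. A² = (π·a_0^3)^(−1).
Let u = r/a_0; then A², 4π and the length scale all cancel, so P = ∫_{0}^{1.4} u^2·e^(-2·u) du ÷ ∫_{0}^{∞} u^2·e^(-2·u) du.
Using ∫ u^2·e^(-2·u) du = -(2·u^2 + 2·u + 1)·e^(-2·u)/4, the numerator is 1/4 - 193·e^(-14/5)/100 and the denominator is 1/4.
Taking the ratio yields P = 0.53055.

P ≈ 0.5305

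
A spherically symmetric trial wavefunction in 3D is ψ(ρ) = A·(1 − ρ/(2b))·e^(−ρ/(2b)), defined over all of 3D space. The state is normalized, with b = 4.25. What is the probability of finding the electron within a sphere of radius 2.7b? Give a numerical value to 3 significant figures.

P ≈ 0.0599

With dV = 4πρ²dρ, the probability is ∫|ψ|² dV over ρ ≤ 2.7b.
A² is fixed by ∫₀^∞ 4πρ²|ψ|² dρ = 1, i.e. A² = (8·π·b^3)^(−1).
Substituting u = ρ/b, A², 4π and the length scale all cancel in the ratio: P = ∫_{0}^{2.7} u^2·(1 - u/2)^2·e^(-u) du / ∫_{0}^{∞} u^2·(1 - u/2)^2·e^(-u) du.
With ∫ u^2·(1 - u/2)^2·e^(-u) du = -(u^4/4 + u^2 + 2·u + 2)·e^(-u) + C, the region integral is ≈ 0.11986 and the full one is 2.
Taking the ratio yields P = 0.05993.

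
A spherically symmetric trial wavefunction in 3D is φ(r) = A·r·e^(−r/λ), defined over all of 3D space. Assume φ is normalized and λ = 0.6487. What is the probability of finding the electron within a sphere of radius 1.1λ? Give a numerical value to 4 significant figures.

P ≈ 0.07250

With dV = 4πr²dr, the probability is ∫|φ|² dV over r ≤ 1.1λ.
A² is fixed by ∫₀^∞ 4πr²|φ|² dr = 1, i.e. A² = (3·π·λ^5)^(−1).
In terms of u = r/λ (A², 4π and the length scale all cancel between numerator and denominator), P = [∫_{0}^{1.1} u^4·e^(-2·u) du] / [∫_{0}^{∞} u^4·e^(-2·u) du].
Using ∫ u^4·e^(-2·u) du = -(u^4/2 + u^3 + 3·u^2/2 + 3·u/2 + 3/4)·e^(-2·u), the numerator is ≈ 0.0543722 and the denominator is 3/4.
Taking the ratio yields P = 0.072496.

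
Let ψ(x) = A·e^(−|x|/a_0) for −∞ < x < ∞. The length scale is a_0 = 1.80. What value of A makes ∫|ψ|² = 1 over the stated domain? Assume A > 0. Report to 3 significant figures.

Require ∫ |ψ|² dx = 1 over the whole domain.
Carrying out the integral gives A² · a_0.
Setting this equal to 1 gives A² = 1/(a_0).
Substituting a_0 = 1.80 gives A² = 0.5556, so A = 0.7454.

A ≈ 0.745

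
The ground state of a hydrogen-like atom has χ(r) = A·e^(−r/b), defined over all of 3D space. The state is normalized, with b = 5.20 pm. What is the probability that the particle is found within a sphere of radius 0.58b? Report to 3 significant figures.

Integrate the radial probability density 4πr²|χ|² over r ≤ 0.58b.
A² is fixed by ∫₀^∞ 4πr²|χ|² dr = 1, i.e. A² = (π·b^3)^(−1).
Let u = r/b; then A², 4π and the length scale all cancel, so P = ∫_{0}^{0.58} u^2·e^(-2·u) du ÷ ∫_{0}^{∞} u^2·e^(-2·u) du.
With ∫ u^2·e^(-2·u) du = -(2·u^2 + 2·u + 1)·e^(-2·u)/4 + C, the region integral is 1/4 - 3541·e^(-29/25)/5000 and the full one is 1/4.
The region integral divided by the full integral gives P = 0.1120.

P ≈ 0.112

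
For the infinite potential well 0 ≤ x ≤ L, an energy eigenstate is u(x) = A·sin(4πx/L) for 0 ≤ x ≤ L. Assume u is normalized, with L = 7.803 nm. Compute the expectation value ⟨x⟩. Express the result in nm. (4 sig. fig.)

⟨x⟩ ≈ 3.902 nm

By definition ⟨x⟩ = ∫ x |u(x)|² dx.
Using sin²θ = (1 − cos 2θ)/2, the ratio of the moment integral to the normalization integral gives ⟨x⟩ = L/2.
Putting L = 7.803 gives 3.9015.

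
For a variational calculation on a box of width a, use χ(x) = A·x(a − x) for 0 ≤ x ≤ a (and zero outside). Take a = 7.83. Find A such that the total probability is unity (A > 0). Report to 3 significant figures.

A ≈ 0.0319

We need A² ∫|f|² dx = 1, taking the integral from 0 to a.
With χ = A·x(a − x), the integral evaluates to A²·[a^5/30].
Setting this equal to 1 gives A² = 1/(a^5/30).
Plugging in a = 7.83 yields A = 0.03193.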